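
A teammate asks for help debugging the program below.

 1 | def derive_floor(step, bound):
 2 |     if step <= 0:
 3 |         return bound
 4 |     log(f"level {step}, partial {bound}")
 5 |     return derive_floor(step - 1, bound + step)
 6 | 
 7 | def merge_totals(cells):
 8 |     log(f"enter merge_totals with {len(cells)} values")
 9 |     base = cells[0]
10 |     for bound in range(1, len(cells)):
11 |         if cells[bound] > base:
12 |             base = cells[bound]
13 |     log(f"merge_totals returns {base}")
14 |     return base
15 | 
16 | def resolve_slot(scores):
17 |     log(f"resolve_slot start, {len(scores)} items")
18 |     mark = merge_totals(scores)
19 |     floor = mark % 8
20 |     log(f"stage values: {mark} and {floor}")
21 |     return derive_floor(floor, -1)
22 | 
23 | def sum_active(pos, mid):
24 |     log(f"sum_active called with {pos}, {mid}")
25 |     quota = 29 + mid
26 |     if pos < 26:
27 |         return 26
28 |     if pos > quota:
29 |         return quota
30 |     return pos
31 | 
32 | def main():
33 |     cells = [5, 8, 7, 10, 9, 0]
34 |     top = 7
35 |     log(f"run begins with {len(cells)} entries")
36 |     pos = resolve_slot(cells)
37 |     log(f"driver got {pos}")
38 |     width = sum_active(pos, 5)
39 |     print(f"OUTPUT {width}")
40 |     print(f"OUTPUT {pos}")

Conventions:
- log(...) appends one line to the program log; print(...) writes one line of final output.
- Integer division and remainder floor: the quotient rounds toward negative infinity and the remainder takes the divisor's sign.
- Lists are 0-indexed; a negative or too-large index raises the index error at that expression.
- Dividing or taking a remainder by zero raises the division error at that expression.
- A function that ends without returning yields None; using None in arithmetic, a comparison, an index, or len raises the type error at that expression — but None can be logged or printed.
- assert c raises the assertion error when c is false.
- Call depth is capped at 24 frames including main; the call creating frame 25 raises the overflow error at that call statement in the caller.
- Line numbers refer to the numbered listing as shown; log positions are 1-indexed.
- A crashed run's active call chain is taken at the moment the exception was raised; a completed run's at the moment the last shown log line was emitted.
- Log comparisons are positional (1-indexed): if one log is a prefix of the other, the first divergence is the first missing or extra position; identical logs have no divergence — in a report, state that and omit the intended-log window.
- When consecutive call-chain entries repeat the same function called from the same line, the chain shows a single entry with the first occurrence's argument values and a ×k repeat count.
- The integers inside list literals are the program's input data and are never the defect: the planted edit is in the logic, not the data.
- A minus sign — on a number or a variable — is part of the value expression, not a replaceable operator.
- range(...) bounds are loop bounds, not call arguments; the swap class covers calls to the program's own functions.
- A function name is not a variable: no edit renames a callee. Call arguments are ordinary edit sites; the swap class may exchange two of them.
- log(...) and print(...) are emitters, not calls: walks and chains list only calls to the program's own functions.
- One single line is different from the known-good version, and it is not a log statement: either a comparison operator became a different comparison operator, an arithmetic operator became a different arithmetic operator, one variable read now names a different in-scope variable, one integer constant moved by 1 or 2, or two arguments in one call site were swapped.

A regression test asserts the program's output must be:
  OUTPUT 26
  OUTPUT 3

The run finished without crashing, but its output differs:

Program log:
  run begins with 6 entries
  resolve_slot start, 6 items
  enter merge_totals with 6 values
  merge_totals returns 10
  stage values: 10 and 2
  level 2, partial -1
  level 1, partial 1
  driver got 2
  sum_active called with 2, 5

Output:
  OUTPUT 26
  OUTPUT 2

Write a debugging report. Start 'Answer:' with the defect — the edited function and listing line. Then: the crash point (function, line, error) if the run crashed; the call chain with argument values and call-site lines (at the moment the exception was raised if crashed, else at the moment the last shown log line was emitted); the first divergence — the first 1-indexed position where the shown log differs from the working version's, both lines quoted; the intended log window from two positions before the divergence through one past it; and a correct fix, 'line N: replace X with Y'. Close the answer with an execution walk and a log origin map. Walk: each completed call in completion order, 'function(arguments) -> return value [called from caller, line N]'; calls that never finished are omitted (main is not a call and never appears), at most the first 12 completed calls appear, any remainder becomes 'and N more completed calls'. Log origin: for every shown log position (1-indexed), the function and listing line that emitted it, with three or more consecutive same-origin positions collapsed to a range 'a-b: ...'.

Answer: the defect is in resolve_slot at line 21.
Core observation: Everything matches until log position 6, which reads 'level 2, partial -1' in place of 'level 2, partial 0'.
Call chain: main -> sum_active(2, 5) (called at line 38).
First divergence: position 6 — shown 'level 2, partial -1', intended 'level 2, partial 0'.
Intended log window:
  4: merge_totals returns 10
  5: stage values: 10 and 2
  6: level 2, partial 0
  7: level 1, partial 2
Execution walk:
  merge_totals([5, 8, 7, 10, 9, 0]) -> 10  [called from resolve_slot, line 18]
  derive_floor(0, 2) -> 2  [called from derive_floor, line 5]
  derive_floor(1, 1) -> 2  [called from derive_floor, line 5]
  derive_floor(2, -1) -> 2  [called from resolve_slot, line 21]
  resolve_slot([5, 8, 7, 10, 9, 0]) -> 2  [called from main, line 36]
  sum_active(2, 5) -> 26  [called from main, line 38]
Origin of each log line:
  1: logged in main at line 35
  2: logged in resolve_slot at line 17
  3: logged in merge_totals at line 8
  4: logged in merge_totals at line 13
  5: logged in resolve_slot at line 20
  6: logged in derive_floor at line 4
  7: logged in derive_floor at line 4
  8: logged in main at line 37
  9: logged in sum_active at line 24
A correct fix: line 21: replace `-1` with `0`.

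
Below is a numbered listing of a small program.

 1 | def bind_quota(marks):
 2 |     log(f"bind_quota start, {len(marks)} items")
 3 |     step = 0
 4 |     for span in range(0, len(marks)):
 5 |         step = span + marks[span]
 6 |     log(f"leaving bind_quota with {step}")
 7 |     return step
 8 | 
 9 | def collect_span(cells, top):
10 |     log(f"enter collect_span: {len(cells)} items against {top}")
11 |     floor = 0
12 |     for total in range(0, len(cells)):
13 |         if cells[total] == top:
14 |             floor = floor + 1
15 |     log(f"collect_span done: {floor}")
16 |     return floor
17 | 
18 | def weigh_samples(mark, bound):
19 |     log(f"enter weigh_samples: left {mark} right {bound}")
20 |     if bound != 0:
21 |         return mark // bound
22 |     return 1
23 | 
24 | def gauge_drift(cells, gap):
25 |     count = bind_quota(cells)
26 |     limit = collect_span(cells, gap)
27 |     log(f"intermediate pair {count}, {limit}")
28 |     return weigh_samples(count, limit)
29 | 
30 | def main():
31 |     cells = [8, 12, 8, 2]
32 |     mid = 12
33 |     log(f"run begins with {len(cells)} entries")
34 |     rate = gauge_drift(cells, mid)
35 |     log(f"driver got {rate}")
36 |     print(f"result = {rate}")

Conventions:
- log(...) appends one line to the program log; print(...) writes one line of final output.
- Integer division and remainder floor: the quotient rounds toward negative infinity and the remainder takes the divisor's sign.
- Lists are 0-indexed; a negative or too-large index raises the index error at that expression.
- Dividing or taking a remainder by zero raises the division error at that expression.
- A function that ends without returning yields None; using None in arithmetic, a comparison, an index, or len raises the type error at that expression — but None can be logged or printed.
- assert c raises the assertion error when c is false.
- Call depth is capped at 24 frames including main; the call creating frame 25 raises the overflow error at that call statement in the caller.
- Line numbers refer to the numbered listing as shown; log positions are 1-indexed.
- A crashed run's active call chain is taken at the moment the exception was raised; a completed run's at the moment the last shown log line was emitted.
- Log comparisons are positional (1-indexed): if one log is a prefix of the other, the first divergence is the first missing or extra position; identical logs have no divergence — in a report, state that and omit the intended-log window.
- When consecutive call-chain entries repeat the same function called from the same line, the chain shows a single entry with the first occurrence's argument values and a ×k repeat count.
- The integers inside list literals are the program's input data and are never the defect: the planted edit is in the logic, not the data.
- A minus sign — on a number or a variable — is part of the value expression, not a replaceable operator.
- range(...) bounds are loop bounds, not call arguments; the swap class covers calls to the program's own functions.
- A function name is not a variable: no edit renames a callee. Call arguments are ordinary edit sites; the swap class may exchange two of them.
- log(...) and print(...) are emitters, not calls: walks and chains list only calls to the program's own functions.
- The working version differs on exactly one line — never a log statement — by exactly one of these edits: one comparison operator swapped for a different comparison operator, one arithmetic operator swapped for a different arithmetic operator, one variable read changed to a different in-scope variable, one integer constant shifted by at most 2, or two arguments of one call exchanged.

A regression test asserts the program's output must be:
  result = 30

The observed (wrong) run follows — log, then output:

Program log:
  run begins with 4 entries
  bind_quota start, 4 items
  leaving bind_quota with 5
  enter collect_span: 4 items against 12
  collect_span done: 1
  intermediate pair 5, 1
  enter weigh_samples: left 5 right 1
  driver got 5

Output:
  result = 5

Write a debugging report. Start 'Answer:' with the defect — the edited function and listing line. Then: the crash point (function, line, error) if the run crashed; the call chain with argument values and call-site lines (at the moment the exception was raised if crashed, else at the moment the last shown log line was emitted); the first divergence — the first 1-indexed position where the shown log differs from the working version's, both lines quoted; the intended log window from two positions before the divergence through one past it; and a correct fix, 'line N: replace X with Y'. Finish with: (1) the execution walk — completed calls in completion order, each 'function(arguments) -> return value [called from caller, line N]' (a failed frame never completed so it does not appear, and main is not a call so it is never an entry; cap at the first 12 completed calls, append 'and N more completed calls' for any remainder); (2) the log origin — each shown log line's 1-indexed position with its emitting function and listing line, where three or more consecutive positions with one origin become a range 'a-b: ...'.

Answer: the defect is in bind_quota at line 5.
Key observation: The earliest visible damage is log position 3 — 'leaving bind_quota with 5' rather than the intended 'leaving bind_quota with 30'.
Call chain: main.
First divergence: position 3 — shown 'leaving bind_quota with 5', intended 'leaving bind_quota with 30'.
Intended log window:
  1: run begins with 4 entries
  2: bind_quota start, 4 items
  3: leaving bind_quota with 30
  4: enter collect_span: 4 items against 12
Execution walk:
  bind_quota([8, 12, 8, 2]) -> 5  [called from gauge_drift, line 25]
  collect_span([8, 12, 8, 2], 12) -> 1  [called from gauge_drift, line 26]
  weigh_samples(5, 1) -> 5  [called from gauge_drift, line 28]
  gauge_drift([8, 12, 8, 2], 12) -> 5  [called from main, line 34]
Origin of each log line:
  1 — main, line 33
  2 — bind_quota, line 2
  3 — bind_quota, line 6
  4 — collect_span, line 10
  5 — collect_span, line 15
  6 — gauge_drift, line 27
  7 — weigh_samples, line 19
  8 — main, line 35
A correct fix: line 5: replace `span + marks[span]` with `step + marks[span]`.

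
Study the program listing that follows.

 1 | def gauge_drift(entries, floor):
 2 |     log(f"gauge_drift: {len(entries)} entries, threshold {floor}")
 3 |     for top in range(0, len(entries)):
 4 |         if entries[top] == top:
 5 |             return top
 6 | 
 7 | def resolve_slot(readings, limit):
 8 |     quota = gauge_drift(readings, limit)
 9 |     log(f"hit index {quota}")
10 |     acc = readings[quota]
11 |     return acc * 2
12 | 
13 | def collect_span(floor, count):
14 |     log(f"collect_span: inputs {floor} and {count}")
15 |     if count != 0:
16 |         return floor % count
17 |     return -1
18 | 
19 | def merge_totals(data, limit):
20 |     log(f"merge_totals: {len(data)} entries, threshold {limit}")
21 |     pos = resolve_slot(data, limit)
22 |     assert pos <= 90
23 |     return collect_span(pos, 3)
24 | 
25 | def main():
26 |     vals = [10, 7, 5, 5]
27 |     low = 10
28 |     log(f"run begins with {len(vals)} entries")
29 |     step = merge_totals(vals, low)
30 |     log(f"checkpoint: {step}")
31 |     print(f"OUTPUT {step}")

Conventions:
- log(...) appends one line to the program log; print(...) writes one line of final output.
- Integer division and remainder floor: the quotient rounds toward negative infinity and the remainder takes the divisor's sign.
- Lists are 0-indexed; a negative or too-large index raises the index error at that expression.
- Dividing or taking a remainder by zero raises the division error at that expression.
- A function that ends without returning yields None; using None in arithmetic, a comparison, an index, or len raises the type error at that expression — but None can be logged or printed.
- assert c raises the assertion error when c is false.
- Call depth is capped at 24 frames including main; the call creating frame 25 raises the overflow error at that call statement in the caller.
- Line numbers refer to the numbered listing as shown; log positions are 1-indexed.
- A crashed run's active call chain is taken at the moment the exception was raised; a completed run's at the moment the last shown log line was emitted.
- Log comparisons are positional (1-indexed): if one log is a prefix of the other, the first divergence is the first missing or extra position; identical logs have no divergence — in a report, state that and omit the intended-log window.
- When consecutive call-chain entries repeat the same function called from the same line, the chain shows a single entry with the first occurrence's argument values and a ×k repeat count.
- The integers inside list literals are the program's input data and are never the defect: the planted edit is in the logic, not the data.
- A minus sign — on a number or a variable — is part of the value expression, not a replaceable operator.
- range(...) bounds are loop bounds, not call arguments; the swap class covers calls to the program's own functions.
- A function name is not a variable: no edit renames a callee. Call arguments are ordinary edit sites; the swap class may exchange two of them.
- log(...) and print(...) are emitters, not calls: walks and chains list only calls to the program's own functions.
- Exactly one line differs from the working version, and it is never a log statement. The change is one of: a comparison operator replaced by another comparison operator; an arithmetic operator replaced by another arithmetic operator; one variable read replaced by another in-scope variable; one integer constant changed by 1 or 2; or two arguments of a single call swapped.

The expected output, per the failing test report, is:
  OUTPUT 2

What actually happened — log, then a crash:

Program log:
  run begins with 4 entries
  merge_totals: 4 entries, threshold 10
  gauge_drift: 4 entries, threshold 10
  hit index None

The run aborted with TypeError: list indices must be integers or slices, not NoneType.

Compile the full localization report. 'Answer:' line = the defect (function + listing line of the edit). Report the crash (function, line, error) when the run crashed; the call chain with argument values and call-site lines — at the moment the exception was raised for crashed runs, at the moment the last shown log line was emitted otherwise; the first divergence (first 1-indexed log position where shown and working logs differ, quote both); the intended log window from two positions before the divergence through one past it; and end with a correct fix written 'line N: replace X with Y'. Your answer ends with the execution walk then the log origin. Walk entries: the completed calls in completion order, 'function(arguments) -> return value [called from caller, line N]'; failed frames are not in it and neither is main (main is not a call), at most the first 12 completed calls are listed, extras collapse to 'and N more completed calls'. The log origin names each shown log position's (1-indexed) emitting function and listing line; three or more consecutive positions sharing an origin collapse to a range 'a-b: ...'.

Answer: the defect is in gauge_drift at line 4.
Key fact: Log line 4 is where behavior first shows: 'hit index None' appears instead of 'hit index 0'.
Crash: resolve_slot, line 10, TypeError.
Call chain: main -> merge_totals([10, 7, 5, 5], 10) (called at line 29) -> resolve_slot([10, 7, 5, 5], 10) (called at line 21).
First divergence: position 4 — the shown line 'hit index None' should read 'hit index 0'.
Intended log window:
  2: merge_totals: 4 entries, threshold 10
  3: gauge_drift: 4 entries, threshold 10
  4: hit index 0
  5: collect_span: inputs 20 and 3
Execution walk:
  gauge_drift([10, 7, 5, 5], 10) -> None  [called from resolve_slot, line 8]
Log line origins:
  1 — main, line 28
  2 — merge_totals, line 20
  3 — gauge_drift, line 2
  4 — resolve_slot, line 9
A correct fix: line 4: replace `entries[top] == top` with `entries[top] == floor`.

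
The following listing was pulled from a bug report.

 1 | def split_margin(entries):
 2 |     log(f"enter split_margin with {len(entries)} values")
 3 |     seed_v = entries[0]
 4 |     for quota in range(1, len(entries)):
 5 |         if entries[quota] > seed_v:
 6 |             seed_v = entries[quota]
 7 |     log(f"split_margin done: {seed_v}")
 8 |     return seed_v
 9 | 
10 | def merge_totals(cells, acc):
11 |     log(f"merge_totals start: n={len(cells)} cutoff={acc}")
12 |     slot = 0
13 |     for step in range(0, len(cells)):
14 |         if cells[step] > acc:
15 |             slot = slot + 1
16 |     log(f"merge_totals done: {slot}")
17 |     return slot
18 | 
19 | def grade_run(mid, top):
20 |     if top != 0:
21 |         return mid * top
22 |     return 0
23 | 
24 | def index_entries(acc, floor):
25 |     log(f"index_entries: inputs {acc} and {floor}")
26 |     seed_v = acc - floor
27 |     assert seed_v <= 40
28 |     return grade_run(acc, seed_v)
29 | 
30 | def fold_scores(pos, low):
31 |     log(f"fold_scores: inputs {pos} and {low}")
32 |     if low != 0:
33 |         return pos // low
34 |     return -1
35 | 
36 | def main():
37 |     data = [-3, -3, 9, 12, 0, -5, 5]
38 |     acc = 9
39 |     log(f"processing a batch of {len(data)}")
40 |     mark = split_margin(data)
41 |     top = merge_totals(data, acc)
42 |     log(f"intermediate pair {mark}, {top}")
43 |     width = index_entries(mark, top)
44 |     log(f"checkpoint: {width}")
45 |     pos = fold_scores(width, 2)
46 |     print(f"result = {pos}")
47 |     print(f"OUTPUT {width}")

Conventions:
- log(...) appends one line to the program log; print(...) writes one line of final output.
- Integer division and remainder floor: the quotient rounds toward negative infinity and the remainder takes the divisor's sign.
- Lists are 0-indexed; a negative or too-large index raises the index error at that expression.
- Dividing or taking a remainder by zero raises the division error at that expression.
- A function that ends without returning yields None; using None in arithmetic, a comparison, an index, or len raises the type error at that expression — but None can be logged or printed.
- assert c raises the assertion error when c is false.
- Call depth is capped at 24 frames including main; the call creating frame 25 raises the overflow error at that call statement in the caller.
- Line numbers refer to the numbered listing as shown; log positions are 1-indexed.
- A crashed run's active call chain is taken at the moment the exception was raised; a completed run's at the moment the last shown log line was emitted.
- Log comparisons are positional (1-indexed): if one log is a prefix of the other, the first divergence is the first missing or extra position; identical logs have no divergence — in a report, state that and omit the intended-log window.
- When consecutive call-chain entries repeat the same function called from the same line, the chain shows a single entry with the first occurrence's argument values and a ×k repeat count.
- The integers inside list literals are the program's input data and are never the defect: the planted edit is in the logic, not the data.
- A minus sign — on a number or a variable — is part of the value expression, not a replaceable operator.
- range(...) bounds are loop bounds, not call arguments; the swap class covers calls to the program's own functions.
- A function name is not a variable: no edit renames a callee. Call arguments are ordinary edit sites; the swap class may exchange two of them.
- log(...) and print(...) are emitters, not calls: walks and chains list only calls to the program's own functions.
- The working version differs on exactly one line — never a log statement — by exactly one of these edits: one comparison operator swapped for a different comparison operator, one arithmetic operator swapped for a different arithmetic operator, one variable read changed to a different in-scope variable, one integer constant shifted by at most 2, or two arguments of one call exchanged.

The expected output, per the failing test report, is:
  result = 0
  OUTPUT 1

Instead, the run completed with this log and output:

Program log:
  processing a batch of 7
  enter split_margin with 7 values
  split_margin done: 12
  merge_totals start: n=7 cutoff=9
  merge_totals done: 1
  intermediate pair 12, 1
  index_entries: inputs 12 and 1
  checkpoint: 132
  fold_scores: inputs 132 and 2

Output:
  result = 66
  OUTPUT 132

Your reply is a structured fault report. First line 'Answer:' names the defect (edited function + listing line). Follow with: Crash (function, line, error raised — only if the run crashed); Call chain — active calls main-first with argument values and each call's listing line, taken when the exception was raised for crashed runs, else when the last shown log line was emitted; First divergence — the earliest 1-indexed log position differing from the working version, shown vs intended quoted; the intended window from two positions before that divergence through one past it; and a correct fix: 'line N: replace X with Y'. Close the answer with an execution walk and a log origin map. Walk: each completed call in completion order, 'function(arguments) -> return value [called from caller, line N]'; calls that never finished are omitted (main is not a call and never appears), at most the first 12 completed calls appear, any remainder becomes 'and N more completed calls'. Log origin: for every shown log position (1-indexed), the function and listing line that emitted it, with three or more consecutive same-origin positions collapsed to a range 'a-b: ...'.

Answer: the defect is in grade_run at line 21.
The tell: The earliest visible damage is log position 8 — 'checkpoint: 132' rather than the intended 'checkpoint: 1'.
Call chain: main -> fold_scores(132, 2) (called at line 45).
First divergence: position 8 — the shown line 'checkpoint: 132' should read 'checkpoint: 1'.
Intended log window:
  6: intermediate pair 12, 1
  7: index_entries: inputs 12 and 1
  8: checkpoint: 1
  9: fold_scores: inputs 1 and 2
Execution walk:
  split_margin([-3, -3, 9, 12, 0, -5, 5]) -> 12  [called from main, line 40]
  merge_totals([-3, -3, 9, 12, 0, -5, 5], 9) -> 1  [called from main, line 41]
  grade_run(12, 11) -> 132  [called from index_entries, line 28]
  index_entries(12, 1) -> 132  [called from main, line 43]
  fold_scores(132, 2) -> 66  [called from main, line 45]
Origin of each log line:
  1 — main, line 39
  2 — split_margin, line 2
  3 — split_margin, line 7
  4 — merge_totals, line 11
  5 — merge_totals, line 16
  6 — main, line 42
  7 — index_entries, line 25
  8 — main, line 44
  9 — fold_scores, line 31
A correct fix: line 21: replace `*` with `//`.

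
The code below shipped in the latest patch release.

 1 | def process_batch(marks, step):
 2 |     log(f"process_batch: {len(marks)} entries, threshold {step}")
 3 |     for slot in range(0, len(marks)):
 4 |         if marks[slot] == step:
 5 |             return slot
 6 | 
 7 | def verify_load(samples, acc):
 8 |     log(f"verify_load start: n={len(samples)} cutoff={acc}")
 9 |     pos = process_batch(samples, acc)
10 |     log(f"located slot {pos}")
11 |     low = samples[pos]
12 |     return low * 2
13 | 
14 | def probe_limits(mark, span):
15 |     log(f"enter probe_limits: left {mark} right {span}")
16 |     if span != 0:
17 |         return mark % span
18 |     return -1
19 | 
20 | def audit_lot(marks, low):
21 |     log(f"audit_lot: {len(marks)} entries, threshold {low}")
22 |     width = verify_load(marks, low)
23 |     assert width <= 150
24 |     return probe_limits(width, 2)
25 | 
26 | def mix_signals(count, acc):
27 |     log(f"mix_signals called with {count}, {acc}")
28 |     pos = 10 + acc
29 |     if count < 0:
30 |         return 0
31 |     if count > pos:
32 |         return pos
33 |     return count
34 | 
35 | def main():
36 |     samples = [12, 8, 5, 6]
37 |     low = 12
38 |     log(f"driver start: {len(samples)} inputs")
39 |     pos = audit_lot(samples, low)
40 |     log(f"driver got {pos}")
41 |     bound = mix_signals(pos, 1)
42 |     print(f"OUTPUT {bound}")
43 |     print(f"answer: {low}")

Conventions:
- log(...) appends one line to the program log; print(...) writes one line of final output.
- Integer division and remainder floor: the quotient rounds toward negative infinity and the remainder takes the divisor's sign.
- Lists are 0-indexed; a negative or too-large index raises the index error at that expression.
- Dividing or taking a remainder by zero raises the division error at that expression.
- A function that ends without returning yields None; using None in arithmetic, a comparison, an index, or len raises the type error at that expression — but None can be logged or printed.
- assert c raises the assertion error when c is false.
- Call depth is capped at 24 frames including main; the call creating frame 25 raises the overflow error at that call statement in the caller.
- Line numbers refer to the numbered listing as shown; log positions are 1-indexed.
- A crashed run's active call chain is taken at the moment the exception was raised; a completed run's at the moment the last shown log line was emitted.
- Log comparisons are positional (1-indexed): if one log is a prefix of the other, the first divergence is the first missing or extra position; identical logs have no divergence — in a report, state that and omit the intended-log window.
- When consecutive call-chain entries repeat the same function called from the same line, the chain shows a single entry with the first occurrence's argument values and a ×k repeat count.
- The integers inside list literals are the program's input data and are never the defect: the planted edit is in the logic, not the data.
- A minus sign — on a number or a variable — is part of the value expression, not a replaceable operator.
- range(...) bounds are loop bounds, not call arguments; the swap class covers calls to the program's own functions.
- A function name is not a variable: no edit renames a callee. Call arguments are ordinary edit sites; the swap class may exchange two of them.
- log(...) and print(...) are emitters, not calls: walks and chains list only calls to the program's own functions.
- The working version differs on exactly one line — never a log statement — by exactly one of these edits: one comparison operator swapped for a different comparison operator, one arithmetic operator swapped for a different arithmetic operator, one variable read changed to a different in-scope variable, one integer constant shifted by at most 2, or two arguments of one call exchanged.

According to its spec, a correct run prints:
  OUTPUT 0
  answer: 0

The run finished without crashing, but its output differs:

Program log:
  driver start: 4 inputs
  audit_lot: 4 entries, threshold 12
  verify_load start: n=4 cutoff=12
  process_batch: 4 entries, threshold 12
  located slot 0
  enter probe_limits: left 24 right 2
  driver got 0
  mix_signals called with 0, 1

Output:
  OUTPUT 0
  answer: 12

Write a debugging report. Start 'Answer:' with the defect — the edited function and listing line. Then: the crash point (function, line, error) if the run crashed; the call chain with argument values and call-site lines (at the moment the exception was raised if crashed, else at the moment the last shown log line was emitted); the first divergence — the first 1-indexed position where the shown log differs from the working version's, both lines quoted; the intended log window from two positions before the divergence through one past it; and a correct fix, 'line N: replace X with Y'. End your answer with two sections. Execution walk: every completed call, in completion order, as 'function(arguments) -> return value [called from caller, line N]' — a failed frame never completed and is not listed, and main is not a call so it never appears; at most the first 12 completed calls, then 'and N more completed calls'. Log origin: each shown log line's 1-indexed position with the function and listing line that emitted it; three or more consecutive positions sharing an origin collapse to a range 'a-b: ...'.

Answer: the defect is in main at line 43.
Key fact: Nothing in the log betrays the bug — only the output does.
Call chain: main -> mix_signals(0, 1) (called at line 41).
First divergence: there is none — every log position agrees.
Execution walk:
  process_batch([12, 8, 5, 6], 12) -> 0  [called from verify_load, line 9]
  verify_load([12, 8, 5, 6], 12) -> 24  [called from audit_lot, line 22]
  probe_limits(24, 2) -> 0  [called from audit_lot, line 24]
  audit_lot([12, 8, 5, 6], 12) -> 0  [called from main, line 39]
  mix_signals(0, 1) -> 0  [called from main, line 41]
Log origin:
  1: emitted by main (line 38)
  2: emitted by audit_lot (line 21)
  3: emitted by verify_load (line 8)
  4: emitted by process_batch (line 2)
  5: emitted by verify_load (line 10)
  6: emitted by probe_limits (line 15)
  7: emitted by main (line 40)
  8: emitted by mix_signals (line 27)
A correct fix: line 43: replace `low` with `pos`.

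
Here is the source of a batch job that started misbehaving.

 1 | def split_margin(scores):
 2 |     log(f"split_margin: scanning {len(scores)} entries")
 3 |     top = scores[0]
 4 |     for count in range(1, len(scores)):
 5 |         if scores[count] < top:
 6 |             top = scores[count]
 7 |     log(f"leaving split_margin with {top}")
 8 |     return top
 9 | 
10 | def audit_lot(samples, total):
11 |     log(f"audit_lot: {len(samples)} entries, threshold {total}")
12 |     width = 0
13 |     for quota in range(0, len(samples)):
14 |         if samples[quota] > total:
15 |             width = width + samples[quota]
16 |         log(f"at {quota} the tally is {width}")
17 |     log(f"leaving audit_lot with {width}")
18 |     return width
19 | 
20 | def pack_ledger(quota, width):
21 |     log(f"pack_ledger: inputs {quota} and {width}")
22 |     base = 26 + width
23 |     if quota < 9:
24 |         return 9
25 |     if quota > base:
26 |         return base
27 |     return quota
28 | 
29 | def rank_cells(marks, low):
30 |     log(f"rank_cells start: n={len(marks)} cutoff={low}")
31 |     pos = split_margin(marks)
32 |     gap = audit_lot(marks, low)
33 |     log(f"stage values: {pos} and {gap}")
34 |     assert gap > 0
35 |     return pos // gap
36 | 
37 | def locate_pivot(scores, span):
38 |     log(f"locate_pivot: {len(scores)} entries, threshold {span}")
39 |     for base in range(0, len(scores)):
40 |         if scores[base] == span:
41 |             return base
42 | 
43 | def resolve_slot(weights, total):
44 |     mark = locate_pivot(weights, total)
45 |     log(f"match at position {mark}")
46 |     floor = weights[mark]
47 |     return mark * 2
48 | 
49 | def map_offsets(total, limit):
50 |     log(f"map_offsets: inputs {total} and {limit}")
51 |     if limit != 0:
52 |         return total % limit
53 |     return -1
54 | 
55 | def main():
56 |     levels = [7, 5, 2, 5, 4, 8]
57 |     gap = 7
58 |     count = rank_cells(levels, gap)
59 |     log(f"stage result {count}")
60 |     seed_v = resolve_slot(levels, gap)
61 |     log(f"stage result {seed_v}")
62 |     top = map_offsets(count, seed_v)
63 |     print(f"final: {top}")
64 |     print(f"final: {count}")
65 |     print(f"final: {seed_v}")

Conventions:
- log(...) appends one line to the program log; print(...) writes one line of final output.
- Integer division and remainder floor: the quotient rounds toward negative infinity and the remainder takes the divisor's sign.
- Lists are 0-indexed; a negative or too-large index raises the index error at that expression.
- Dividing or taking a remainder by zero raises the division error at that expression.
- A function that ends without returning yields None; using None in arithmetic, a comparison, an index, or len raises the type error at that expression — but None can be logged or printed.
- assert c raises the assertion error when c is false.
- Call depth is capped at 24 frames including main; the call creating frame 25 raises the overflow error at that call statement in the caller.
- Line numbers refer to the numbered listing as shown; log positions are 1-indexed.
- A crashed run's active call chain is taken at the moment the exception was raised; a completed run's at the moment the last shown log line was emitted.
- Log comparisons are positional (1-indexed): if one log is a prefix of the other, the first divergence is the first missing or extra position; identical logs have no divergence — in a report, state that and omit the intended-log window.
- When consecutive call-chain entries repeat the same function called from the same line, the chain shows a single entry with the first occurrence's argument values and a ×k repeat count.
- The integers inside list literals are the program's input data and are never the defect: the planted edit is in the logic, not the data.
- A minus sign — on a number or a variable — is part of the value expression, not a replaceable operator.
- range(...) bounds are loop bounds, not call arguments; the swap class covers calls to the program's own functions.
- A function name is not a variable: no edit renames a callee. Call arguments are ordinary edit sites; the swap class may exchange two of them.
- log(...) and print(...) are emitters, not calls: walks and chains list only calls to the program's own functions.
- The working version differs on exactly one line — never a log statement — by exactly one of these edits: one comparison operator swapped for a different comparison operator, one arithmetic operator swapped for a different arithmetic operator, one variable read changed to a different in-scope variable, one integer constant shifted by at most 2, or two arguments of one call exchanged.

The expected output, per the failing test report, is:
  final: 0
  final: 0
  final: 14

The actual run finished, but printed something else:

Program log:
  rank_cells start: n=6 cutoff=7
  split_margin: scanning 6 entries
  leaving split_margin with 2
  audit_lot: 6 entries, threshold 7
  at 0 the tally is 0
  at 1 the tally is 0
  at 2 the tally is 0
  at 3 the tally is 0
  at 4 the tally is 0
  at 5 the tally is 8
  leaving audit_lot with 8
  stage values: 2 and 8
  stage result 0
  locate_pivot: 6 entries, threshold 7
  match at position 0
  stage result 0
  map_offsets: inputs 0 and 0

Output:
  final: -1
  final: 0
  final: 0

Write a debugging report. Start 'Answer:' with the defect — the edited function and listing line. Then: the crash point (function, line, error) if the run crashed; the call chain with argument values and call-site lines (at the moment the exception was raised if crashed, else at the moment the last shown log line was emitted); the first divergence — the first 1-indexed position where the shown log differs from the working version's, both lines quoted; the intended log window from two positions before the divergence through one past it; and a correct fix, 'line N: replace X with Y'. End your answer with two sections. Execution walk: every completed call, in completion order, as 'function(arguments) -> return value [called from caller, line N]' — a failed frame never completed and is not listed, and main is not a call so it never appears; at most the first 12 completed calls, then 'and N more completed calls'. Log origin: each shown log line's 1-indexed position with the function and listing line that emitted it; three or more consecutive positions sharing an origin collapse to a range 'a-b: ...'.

Answer: the defect is in resolve_slot at line 47.
Core observation: At log position 16 the runs split — shown 'stage result 0', but the working version logs 'stage result 14'.
Call chain: main -> map_offsets(0, 0) (called at line 62).
First divergence: position 16 — shown 'stage result 0', intended 'stage result 14'.
Intended log window:
  14: locate_pivot: 6 entries, threshold 7
  15: match at position 0
  16: stage result 14
  17: map_offsets: inputs 0 and 14
Execution walk:
  split_margin([7, 5, 2, 5, 4, 8]) -> 2  [called from rank_cells, line 31]
  audit_lot([7, 5, 2, 5, 4, 8], 7) -> 8  [called from rank_cells, line 32]
  rank_cells([7, 5, 2, 5, 4, 8], 7) -> 0  [called from main, line 58]
  locate_pivot([7, 5, 2, 5, 4, 8], 7) -> 0  [called from resolve_slot, line 44]
  resolve_slot([7, 5, 2, 5, 4, 8], 7) -> 0  [called from main, line 60]
  map_offsets(0, 0) -> -1  [called from main, line 62]
Log line origins:
  1: from rank_cells, line 30
  2: from split_margin, line 2
  3: from split_margin, line 7
  4: from audit_lot, line 11
  5-10: from audit_lot, line 16
  11: from audit_lot, line 17
  12: from rank_cells, line 33
  13: from main, line 59
  14: from locate_pivot, line 38
  15: from resolve_slot, line 45
  16: from main, line 61
  17: from map_offsets, line 50
A correct fix: line 47: replace `mark` with `floor`.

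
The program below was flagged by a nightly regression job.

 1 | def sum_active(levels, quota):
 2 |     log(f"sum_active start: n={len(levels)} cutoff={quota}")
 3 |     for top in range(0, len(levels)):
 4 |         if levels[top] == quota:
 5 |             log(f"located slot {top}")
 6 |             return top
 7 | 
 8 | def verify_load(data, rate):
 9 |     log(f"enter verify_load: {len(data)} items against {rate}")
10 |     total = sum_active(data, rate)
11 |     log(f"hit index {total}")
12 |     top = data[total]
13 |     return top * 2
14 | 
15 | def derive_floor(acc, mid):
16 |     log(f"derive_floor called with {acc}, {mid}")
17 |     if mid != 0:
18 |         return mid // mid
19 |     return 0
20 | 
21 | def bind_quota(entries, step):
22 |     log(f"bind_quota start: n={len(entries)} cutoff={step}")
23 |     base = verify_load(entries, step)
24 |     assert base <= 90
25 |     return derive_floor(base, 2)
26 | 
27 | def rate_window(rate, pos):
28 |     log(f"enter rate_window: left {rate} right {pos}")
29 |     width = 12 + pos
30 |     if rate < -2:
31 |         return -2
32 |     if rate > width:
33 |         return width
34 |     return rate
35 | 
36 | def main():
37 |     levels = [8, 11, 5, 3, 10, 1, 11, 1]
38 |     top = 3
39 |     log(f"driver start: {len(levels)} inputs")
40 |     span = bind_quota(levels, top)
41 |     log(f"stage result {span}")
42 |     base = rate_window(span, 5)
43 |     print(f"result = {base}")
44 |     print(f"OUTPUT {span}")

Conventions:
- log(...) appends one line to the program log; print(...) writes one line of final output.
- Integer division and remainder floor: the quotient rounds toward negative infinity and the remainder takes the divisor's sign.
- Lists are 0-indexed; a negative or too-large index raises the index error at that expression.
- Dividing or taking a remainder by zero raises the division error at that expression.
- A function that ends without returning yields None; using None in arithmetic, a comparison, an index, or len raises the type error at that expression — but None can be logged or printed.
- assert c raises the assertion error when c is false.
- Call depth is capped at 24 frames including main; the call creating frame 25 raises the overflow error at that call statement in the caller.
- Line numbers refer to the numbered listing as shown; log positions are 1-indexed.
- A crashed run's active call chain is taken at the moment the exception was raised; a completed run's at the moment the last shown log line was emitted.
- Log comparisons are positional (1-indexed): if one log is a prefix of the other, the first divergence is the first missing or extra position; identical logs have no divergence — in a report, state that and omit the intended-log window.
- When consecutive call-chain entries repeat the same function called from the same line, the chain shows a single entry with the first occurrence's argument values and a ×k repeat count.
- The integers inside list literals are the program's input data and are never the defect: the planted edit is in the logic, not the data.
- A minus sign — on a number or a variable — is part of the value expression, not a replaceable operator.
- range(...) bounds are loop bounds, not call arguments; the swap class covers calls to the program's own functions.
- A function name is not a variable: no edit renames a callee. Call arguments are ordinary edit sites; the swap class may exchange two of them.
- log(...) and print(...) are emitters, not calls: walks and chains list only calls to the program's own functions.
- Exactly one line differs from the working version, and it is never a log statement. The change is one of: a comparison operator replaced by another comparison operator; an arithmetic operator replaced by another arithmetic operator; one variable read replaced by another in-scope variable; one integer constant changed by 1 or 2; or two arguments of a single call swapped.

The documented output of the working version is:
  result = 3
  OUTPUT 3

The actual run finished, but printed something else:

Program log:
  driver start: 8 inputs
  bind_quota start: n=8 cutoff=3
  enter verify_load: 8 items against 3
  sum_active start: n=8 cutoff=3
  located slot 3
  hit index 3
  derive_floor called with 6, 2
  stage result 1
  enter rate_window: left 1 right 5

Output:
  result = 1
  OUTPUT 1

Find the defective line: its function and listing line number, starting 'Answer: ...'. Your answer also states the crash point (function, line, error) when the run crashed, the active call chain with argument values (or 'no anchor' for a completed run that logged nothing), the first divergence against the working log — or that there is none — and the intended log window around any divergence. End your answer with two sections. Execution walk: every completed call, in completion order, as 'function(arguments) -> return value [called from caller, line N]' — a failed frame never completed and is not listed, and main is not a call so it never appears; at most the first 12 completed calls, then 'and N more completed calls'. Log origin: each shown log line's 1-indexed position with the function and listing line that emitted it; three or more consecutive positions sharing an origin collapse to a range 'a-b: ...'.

Answer: the defect is in derive_floor at line 18.
The tell: Everything matches until log position 8, which reads 'stage result 1' in place of 'stage result 3'.
Call chain: main -> rate_window(1, 5) (called at line 42).
First divergence: position 8 — shown 'stage result 1', intended 'stage result 3'.
Intended log window:
  6: hit index 3
  7: derive_floor called with 6, 2
  8: stage result 3
  9: enter rate_window: left 3 right 5
Execution walk:
  sum_active([8, 11, 5, 3, 10, 1, 11, 1], 3) -> 3  [called from verify_load, line 10]
  verify_load([8, 11, 5, 3, 10, 1, 11, 1], 3) -> 6  [called from bind_quota, line 23]
  derive_floor(6, 2) -> 1  [called from bind_quota, line 25]
  bind_quota([8, 11, 5, 3, 10, 1, 11, 1], 3) -> 1  [called from main, line 40]
  rate_window(1, 5) -> 1  [called from main, line 42]
Log line origins:
  1 — main, line 39
  2 — bind_quota, line 22
  3 — verify_load, line 9
  4 — sum_active, line 2
  5 — sum_active, line 5
  6 — verify_load, line 11
  7 — derive_floor, line 16
  8 — main, line 41
  9 — rate_window, line 28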